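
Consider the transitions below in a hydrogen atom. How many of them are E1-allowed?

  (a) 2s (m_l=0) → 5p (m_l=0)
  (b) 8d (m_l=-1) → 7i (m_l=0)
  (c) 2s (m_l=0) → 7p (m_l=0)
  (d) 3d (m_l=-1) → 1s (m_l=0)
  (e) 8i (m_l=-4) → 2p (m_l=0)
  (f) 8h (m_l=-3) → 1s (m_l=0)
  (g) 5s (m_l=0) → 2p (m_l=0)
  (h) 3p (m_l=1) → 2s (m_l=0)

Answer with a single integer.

4

(a) allowed
(b) forbidden — Δl = +4 (E1 requires Δl = ±1)
(c) allowed
(d) forbidden — Δl = -2 (E1 requires Δl = ±1)
(e) forbidden — Δl = -5 (E1 requires Δl = ±1); Δm_l = +4 (E1 requires Δm_l = 0, ±1)
(f) forbidden — Δl = -5 (E1 requires Δl = ±1); Δm_l = +3 (E1 requires Δm_l = 0, ±1)
(g) allowed
(h) allowed
Total allowed: 4 of 8.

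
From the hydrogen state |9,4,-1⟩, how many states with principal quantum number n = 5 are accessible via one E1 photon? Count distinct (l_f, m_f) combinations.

E1 requires Δl = ±1, so l_f ∈ {3, 5}; with 0 ≤ l_f ≤ n_f−1 = 4, the allowed l_f values are {3}.
For l_f = 3: m_f ∈ {m_i−1, m_i, m_i+1} ∩ [−3, 3] = {-2, -1, 0} → 3 states.
Total: 3.

3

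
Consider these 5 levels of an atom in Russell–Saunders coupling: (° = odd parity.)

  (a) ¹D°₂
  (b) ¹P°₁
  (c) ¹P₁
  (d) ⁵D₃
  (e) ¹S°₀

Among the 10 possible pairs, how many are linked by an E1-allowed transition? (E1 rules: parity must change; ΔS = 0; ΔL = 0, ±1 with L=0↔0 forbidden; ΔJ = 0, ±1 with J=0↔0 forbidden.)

(a)–(b): forbidden (parity).
(a)–(c): allowed.
(a)–(d): forbidden (ΔS).
(a)–(e): forbidden (parity, ΔL, ΔJ).
(b)–(c): allowed.
(b)–(d): forbidden (ΔS, ΔJ).
(b)–(e): forbidden (parity).
(c)–(d): forbidden (parity, ΔS, ΔJ).
(c)–(e): allowed.
(d)–(e): forbidden (ΔS, ΔL, ΔJ).
Allowed pairs: 3 of 10.

3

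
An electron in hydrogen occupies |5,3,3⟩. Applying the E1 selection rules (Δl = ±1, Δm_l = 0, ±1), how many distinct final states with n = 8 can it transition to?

E1 requires Δl = ±1, so l_f ∈ {2, 4}; with 0 ≤ l_f ≤ n_f−1 = 7, the allowed l_f values are {2, 4}.
For l_f = 2: m_f ∈ {m_i−1, m_i, m_i+1} ∩ [−2, 2] = {2} → 1 state.
For l_f = 4: m_f ∈ {m_i−1, m_i, m_i+1} ∩ [−4, 4] = {2, 3, 4} → 3 states.
Total: 4.

4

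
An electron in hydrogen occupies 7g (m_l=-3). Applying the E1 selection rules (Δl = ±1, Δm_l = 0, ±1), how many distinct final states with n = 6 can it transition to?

5

E1 requires Δl = ±1, so l_f ∈ {3, 5}; with 0 ≤ l_f ≤ n_f−1 = 5, the allowed l_f values are {3, 5}.
For l_f = 3: m_f ∈ {m_i−1, m_i, m_i+1} ∩ [−3, 3] = {-3, -2} → 2 states.
For l_f = 5: m_f ∈ {m_i−1, m_i, m_i+1} ∩ [−5, 5] = {-4, -3, -2} → 3 states.
Total: 5.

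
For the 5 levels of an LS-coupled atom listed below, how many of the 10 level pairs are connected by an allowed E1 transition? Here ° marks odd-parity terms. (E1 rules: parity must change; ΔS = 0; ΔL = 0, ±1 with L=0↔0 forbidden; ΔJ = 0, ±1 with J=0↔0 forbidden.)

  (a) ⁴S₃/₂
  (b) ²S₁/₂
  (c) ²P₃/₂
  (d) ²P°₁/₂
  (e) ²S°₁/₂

(a)–(b): forbidden (parity, ΔS, ΔL).
(a)–(c): forbidden (parity, ΔS).
(a)–(d): forbidden (ΔS).
(a)–(e): forbidden (ΔS, ΔL).
(b)–(c): forbidden (parity).
(b)–(d): allowed.
(b)–(e): forbidden (ΔL).
(c)–(d): allowed.
(c)–(e): allowed.
(d)–(e): forbidden (parity).
Allowed pairs: 3 of 10.

3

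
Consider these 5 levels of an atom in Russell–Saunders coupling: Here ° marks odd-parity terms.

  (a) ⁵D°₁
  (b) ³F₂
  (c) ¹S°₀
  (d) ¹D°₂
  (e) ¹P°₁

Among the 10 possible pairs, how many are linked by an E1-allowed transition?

0

(a)–(b): forbidden (ΔS).
(a)–(c): forbidden (parity, ΔS, ΔL).
(a)–(d): forbidden (parity, ΔS).
(a)–(e): forbidden (parity, ΔS).
(b)–(c): forbidden (ΔS, ΔL, ΔJ).
(b)–(d): forbidden (ΔS).
(b)–(e): forbidden (ΔS, ΔL).
(c)–(d): forbidden (parity, ΔL, ΔJ).
(c)–(e): forbidden (parity).
(d)–(e): forbidden (parity).
Allowed pairs: 0 of 10.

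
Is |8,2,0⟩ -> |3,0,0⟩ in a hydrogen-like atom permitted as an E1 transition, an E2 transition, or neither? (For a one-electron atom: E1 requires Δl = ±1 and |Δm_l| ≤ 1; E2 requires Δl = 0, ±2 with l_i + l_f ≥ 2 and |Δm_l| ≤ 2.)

E2

Δl = 0 − 2 = -2; l_i + l_f = 2.
Δm_l = +0.
E1 (Δl = ±1, |Δm_l| ≤ 1): not satisfied.
E2 (Δl = 0,±2, l_i+l_f ≥ 2, |Δm_l| ≤ 2): satisfied.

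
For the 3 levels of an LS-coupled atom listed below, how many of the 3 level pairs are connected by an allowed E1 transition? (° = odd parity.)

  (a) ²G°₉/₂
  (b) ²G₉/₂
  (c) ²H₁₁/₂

2

(a)–(b): allowed.
(a)–(c): allowed.
(b)–(c): forbidden (parity).
Allowed pairs: 2 of 3.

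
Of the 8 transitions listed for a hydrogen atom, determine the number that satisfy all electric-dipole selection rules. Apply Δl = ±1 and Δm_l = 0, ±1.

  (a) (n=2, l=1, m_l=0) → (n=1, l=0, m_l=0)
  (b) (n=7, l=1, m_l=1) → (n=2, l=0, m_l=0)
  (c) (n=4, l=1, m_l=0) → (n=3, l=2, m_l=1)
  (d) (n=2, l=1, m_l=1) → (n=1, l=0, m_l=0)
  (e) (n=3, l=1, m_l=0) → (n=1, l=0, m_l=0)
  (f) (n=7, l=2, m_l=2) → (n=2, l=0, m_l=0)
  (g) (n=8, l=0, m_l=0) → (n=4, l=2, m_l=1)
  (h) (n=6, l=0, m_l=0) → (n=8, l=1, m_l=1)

6

(a) allowed
(b) allowed
(c) allowed
(d) allowed
(e) allowed
(f) forbidden — Δl = -2 (E1 requires Δl = ±1); Δm_l = -2 (E1 requires Δm_l = 0, ±1)
(g) forbidden — Δl = +2 (E1 requires Δl = ±1)
(h) allowed
Total allowed: 6 of 8.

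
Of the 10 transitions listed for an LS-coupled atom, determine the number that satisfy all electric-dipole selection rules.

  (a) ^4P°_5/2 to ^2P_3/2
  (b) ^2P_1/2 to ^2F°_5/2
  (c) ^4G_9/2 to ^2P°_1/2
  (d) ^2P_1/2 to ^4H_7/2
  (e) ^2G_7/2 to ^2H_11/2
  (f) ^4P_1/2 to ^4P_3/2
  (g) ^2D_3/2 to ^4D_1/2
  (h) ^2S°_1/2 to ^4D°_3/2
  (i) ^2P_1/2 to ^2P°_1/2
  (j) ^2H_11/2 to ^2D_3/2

(a) forbidden (ΔS fails)
(b) forbidden (ΔL, ΔJ fail)
(c) forbidden (ΔS, ΔL, ΔJ fail)
(d) forbidden (parity, ΔS, ΔL, ΔJ fail)
(e) forbidden (parity, ΔJ fail)
(f) forbidden (parity fails)
(g) forbidden (parity, ΔS fail)
(h) forbidden (parity, ΔS, ΔL fail)
(i) allowed
(j) forbidden (parity, ΔL, ΔJ fail)
Total allowed: 1 of 10.

1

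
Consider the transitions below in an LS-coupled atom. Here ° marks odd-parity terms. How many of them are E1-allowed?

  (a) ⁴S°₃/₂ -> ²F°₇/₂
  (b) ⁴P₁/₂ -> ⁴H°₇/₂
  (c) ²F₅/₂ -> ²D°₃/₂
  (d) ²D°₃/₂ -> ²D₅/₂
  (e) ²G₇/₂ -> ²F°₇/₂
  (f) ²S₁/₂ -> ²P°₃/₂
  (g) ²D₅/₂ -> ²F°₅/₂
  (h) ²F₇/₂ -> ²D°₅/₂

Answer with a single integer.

6

(a) forbidden (parity, ΔS, ΔL, ΔJ fail)
(b) forbidden (ΔL, ΔJ fail)
(c) allowed
(d) allowed
(e) allowed
(f) allowed
(g) allowed
(h) allowed
Total allowed: 6 of 8.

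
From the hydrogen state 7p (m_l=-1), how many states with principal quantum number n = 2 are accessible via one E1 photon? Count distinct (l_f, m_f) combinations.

E1 requires Δl = ±1, so l_f ∈ {0, 2}; with 0 ≤ l_f ≤ n_f−1 = 1, the allowed l_f values are {0}.
For l_f = 0: m_f ∈ {m_i−1, m_i, m_i+1} ∩ [−0, 0] = {0} → 1 state.
Total: 1.

1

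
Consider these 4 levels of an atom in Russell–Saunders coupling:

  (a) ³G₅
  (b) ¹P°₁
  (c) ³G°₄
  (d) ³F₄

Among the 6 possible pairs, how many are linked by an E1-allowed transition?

(a)–(b): forbidden (ΔS, ΔL, ΔJ).
(a)–(c): allowed.
(a)–(d): forbidden (parity).
(b)–(c): forbidden (parity, ΔS, ΔL, ΔJ).
(b)–(d): forbidden (ΔS, ΔL, ΔJ).
(c)–(d): allowed.
Allowed pairs: 2 of 6.

2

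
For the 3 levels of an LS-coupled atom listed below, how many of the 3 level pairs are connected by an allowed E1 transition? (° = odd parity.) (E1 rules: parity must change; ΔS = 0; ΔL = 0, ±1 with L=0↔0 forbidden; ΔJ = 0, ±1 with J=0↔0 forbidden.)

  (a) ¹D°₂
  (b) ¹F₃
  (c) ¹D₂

(a)–(b): allowed.
(a)–(c): allowed.
(b)–(c): forbidden (parity).
Allowed pairs: 2 of 3.

2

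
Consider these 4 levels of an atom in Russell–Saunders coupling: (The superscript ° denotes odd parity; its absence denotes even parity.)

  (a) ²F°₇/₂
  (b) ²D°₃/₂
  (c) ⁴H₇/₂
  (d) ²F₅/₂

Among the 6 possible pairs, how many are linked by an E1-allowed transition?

2

(a)–(b): forbidden (parity, ΔJ).
(a)–(c): forbidden (ΔS, ΔL).
(a)–(d): allowed.
(b)–(c): forbidden (ΔS, ΔL, ΔJ).
(b)–(d): allowed.
(c)–(d): forbidden (parity, ΔS, ΔL).
Allowed pairs: 2 of 6.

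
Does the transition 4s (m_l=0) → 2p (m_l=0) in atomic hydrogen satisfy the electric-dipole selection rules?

allowed

Δl = 1 − 0 = +1; the E1 rule Δl = ±1 is ✓.
m_l: 0 → 0 (Δm_l = +0). |Δm_l| ≤ 1 ✓.
All E1 selection rules are satisfied.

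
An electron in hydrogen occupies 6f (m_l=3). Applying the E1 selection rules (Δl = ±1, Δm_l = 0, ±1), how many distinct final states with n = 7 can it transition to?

E1 requires Δl = ±1, so l_f ∈ {2, 4}; with 0 ≤ l_f ≤ n_f−1 = 6, the allowed l_f values are {2, 4}.
For l_f = 2: m_f ∈ {m_i−1, m_i, m_i+1} ∩ [−2, 2] = {2} → 1 state.
For l_f = 4: m_f ∈ {m_i−1, m_i, m_i+1} ∩ [−4, 4] = {2, 3, 4} → 3 states.
Total: 4.

4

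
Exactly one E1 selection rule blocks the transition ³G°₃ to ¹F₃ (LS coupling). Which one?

the ΔS = 0 rule

Parity must change: odd → even — ok.
ΔS = 0: S: 1 → 0 — fails.
ΔL = 0, ±1 (not L=0↔0): L: 4 → 3, ΔL = -1 — ok.
ΔJ = 0, ±1 (not J=0↔0): J: 3 → 3, ΔJ = +0 — ok.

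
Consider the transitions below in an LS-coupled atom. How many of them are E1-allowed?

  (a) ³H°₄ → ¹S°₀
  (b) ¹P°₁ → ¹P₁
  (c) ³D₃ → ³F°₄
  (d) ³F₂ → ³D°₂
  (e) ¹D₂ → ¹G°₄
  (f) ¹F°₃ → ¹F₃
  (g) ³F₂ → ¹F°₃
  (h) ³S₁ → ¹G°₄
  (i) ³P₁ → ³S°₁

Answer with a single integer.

5

(a) forbidden (parity, ΔS, ΔL, ΔJ fail)
(b) allowed
(c) allowed
(d) allowed
(e) forbidden (ΔL, ΔJ fail)
(f) allowed
(g) forbidden (ΔS fails)
(h) forbidden (ΔS, ΔL, ΔJ fail)
(i) allowed
Total allowed: 5 of 9.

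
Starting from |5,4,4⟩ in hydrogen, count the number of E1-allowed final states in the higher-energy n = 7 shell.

E1 requires Δl = ±1, so l_f ∈ {3, 5}; with 0 ≤ l_f ≤ n_f−1 = 6, the allowed l_f values are {3, 5}.
For l_f = 3: m_f ∈ {m_i−1, m_i, m_i+1} ∩ [−3, 3] = {3} → 1 state.
For l_f = 5: m_f ∈ {m_i−1, m_i, m_i+1} ∩ [−5, 5] = {3, 4, 5} → 3 states.
Total: 4.

4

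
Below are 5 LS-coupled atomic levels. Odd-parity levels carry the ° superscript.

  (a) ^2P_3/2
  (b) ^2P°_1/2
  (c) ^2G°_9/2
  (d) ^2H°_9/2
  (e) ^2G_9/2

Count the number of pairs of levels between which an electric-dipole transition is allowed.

(a)–(b): allowed.
(a)–(c): forbidden (ΔL, ΔJ).
(a)–(d): forbidden (ΔL, ΔJ).
(a)–(e): forbidden (parity, ΔL, ΔJ).
(b)–(c): forbidden (parity, ΔL, ΔJ).
(b)–(d): forbidden (parity, ΔL, ΔJ).
(b)–(e): forbidden (ΔL, ΔJ).
(c)–(d): forbidden (parity).
(c)–(e): allowed.
(d)–(e): allowed.
Allowed pairs: 3 of 10.

3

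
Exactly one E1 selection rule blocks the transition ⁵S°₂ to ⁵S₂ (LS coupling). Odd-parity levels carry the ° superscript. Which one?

Initial level: S=2, L=0, J=2, parity odd. Final level: S=2, L=0, J=2, parity even.
Parity must change: odd → even — ok.
ΔS = 0: S: 2 → 2 — ok.
ΔL = 0, ±1 (not L=0↔0): L: 0 → 0, ΔL = +0 — fails.
ΔJ = 0, ±1 (not J=0↔0): J: 2 → 2, ΔJ = +0 — ok.

the L=0 ↔ L=0 exclusion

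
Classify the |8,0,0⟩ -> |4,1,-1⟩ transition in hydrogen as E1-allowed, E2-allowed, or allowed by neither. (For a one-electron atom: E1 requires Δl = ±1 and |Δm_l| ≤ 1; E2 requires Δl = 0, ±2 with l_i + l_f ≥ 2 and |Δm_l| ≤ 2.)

Δl = 1 − 0 = +1; l_i + l_f = 1.
Δm_l = -1.
E1 (Δl = ±1, |Δm_l| ≤ 1): satisfied.
E2 (Δl = 0,±2, l_i+l_f ≥ 2, |Δm_l| ≤ 2): not satisfied.

E1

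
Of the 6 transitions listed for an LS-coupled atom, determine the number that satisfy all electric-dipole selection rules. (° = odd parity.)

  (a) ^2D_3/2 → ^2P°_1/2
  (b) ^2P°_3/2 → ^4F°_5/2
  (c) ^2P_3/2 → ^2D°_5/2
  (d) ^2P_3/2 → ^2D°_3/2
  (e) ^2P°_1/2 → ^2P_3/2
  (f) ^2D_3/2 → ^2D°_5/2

5

(a) allowed
(b) forbidden (parity, ΔS, ΔL fail)
(c) allowed
(d) allowed
(e) allowed
(f) allowed
Total allowed: 5 of 6.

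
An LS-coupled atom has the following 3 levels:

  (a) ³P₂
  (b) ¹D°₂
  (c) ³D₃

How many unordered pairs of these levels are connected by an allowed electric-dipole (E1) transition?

(a)–(b): forbidden (ΔS).
(a)–(c): forbidden (parity).
(b)–(c): forbidden (ΔS).
Allowed pairs: 0 of 3.

0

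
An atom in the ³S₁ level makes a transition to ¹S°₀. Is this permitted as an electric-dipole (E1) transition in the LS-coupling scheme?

Parity must change: even → odd — ✓.
ΔS = 0: S: 1 → 0 — ✗.
ΔL = 0, ±1 (not L=0↔0): L: 0 → 0, ΔL = +0 — ✗.
ΔJ = 0, ±1 (not J=0↔0): J: 1 → 0, ΔJ = -1 — ✓.
Rule(s) violated: ΔS, ΔL.

forbidden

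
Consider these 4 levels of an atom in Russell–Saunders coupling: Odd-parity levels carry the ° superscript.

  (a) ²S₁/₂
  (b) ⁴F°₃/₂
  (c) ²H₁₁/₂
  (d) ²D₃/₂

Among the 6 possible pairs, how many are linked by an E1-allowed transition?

0

(a)–(b): forbidden (ΔS, ΔL).
(a)–(c): forbidden (parity, ΔL, ΔJ).
(a)–(d): forbidden (parity, ΔL).
(b)–(c): forbidden (ΔS, ΔL, ΔJ).
(b)–(d): forbidden (ΔS).
(c)–(d): forbidden (parity, ΔL, ΔJ).
Allowed pairs: 0 of 6.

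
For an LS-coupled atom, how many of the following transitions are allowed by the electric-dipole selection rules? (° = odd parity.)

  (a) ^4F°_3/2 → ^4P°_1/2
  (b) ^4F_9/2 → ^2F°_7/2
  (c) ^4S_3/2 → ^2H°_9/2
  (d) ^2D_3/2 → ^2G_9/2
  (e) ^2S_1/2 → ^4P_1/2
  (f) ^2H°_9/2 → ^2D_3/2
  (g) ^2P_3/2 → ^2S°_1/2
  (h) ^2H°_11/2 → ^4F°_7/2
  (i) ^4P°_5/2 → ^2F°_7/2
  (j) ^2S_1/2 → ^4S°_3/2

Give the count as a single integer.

1

(a) forbidden (parity, ΔL fail)
(b) forbidden (ΔS fails)
(c) forbidden (ΔS, ΔL, ΔJ fail)
(d) forbidden (parity, ΔL, ΔJ fail)
(e) forbidden (parity, ΔS fail)
(f) forbidden (ΔL, ΔJ fail)
(g) allowed
(h) forbidden (parity, ΔS, ΔL, ΔJ fail)
(i) forbidden (parity, ΔS, ΔL fail)
(j) forbidden (ΔS, ΔL fail)
Total allowed: 1 of 10.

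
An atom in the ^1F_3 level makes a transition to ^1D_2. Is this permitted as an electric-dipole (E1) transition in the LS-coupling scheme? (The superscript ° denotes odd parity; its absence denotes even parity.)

Initial level: S=0, L=3, J=3, parity even. Final level: S=0, L=2, J=2, parity even.
Parity must change: even → even — fails.
ΔS = 0: S: 0 → 0 — ok.
ΔL = 0, ±1 (not L=0↔0): L: 3 → 2, ΔL = -1 — ok.
ΔJ = 0, ±1 (not J=0↔0): J: 3 → 2, ΔJ = -1 — ok.
Rule(s) violated: parity.

forbidden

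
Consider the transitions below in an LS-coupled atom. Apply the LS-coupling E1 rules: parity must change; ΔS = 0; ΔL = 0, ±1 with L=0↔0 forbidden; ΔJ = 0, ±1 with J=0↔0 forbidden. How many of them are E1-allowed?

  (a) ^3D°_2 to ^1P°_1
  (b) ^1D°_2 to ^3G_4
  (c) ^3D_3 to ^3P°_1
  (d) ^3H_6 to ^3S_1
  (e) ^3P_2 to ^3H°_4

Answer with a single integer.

0

(a) forbidden (parity, ΔS fail)
(b) forbidden (ΔS, ΔL, ΔJ fail)
(c) forbidden (ΔJ fails)
(d) forbidden (parity, ΔL, ΔJ fail)
(e) forbidden (ΔL, ΔJ fail)
Total allowed: 0 of 5.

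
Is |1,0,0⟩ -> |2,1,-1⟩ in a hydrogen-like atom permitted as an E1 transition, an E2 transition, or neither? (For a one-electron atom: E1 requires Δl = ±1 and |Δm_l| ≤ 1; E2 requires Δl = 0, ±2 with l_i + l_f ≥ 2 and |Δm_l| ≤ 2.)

E1

Δl = 1 − 0 = +1; l_i + l_f = 1.
Δm_l = -1.
E1 (Δl = ±1, |Δm_l| ≤ 1): satisfied.
E2 (Δl = 0,±2, l_i+l_f ≥ 2, |Δm_l| ≤ 2): not satisfied.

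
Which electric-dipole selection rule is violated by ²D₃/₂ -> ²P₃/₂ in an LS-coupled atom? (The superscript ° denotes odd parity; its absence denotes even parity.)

parity

ΔJ = 0, ±1 (not J=0↔0): J: 3/2 → 3/2, ΔJ = +0 — ✓.
ΔS = 0: S: 1/2 → 1/2 — ✓.
Parity must change: even → even — ✗.
ΔL = 0, ±1 (not L=0↔0): L: 2 → 1, ΔL = -1 — ✓.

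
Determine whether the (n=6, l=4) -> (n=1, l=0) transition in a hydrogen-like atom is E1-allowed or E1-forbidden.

Δl = 0 − 4 = -4; the E1 rule Δl = ±1 is fails.
The transition is electric-dipole forbidden.

forbidden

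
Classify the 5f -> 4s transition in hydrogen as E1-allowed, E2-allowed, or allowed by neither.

neither

Δl = 0 − 3 = -3; l_i + l_f = 3.
E1 (Δl = ±1): not satisfied.
E2 (Δl = 0,±2, l_i+l_f ≥ 2): not satisfied.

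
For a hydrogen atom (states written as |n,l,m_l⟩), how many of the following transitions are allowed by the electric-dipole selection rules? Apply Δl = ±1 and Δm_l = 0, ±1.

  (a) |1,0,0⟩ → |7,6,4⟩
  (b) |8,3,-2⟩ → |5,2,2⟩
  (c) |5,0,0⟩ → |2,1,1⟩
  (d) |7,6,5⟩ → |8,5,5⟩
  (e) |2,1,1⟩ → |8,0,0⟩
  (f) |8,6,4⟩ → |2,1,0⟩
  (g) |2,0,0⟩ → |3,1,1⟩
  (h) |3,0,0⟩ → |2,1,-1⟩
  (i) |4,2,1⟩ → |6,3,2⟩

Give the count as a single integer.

(a) forbidden — Δl = +6 (E1 requires Δl = ±1); Δm_l = +4 (E1 requires Δm_l = 0, ±1)
(b) forbidden — Δm_l = +4 (E1 requires Δm_l = 0, ±1)
(c) allowed
(d) allowed
(e) allowed
(f) forbidden — Δl = -5 (E1 requires Δl = ±1); Δm_l = -4 (E1 requires Δm_l = 0, ±1)
(g) allowed
(h) allowed
(i) allowed
Total allowed: 6 of 9.

6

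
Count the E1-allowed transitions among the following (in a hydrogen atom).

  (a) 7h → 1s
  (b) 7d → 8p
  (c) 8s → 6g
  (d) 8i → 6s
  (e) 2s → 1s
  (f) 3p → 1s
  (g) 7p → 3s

3

(a) forbidden — Δl = -5 (E1 requires Δl = ±1)
(b) allowed
(c) forbidden — Δl = +4 (E1 requires Δl = ±1)
(d) forbidden — Δl = -6 (E1 requires Δl = ±1)
(e) forbidden — Δl = +0 (E1 requires Δl = ±1)
(f) allowed
(g) allowed
Total allowed: 3 of 7.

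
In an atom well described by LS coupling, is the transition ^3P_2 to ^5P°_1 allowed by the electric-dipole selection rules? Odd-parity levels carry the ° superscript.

forbidden

Reading off the term symbols: S 1→2, L 1→1, J 2→1, parity even→odd.
Parity must change: even → odd — satisfied.
ΔS = 0: S: 1 → 2 — violated.
ΔL = 0, ±1 (not L=0↔0): L: 1 → 1, ΔL = +0 — satisfied.
ΔJ = 0, ±1 (not J=0↔0): J: 2 → 1, ΔJ = -1 — satisfied.
Rule(s) violated: ΔS.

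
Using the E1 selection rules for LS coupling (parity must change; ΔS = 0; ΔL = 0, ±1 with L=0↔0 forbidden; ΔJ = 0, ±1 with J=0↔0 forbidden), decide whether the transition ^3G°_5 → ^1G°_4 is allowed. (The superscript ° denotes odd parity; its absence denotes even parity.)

Reading off the term symbols: S 1→0, L 4→4, J 5→4, parity odd→odd.
Parity must change: odd → odd — violated.
ΔS = 0: S: 1 → 0 — violated.
ΔL = 0, ±1 (not L=0↔0): L: 4 → 4, ΔL = +0 — satisfied.
ΔJ = 0, ±1 (not J=0↔0): J: 5 → 4, ΔJ = -1 — satisfied.
Rule(s) violated: parity, ΔS.

forbidden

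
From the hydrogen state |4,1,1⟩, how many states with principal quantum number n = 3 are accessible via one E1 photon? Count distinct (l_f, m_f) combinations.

E1 requires Δl = ±1, so l_f ∈ {0, 2}; with 0 ≤ l_f ≤ n_f−1 = 2, the allowed l_f values are {0, 2}.
For l_f = 0: m_f ∈ {m_i−1, m_i, m_i+1} ∩ [−0, 0] = {0} → 1 state.
For l_f = 2: m_f ∈ {m_i−1, m_i, m_i+1} ∩ [−2, 2] = {0, 1, 2} → 3 states.
Total: 4.

4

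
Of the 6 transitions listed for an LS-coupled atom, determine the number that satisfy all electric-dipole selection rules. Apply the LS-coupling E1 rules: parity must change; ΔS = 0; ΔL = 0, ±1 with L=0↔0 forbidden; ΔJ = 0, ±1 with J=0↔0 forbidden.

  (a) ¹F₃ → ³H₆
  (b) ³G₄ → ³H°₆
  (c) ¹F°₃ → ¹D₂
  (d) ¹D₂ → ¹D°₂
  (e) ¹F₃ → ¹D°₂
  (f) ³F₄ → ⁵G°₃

(a) forbidden (parity, ΔS, ΔL, ΔJ fail)
(b) forbidden (ΔJ fails)
(c) allowed
(d) allowed
(e) allowed
(f) forbidden (ΔS fails)
Total allowed: 3 of 6.

3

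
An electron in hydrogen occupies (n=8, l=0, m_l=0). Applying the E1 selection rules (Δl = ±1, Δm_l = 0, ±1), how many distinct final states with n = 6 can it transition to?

E1 requires Δl = ±1, so l_f ∈ {-1, 1}; with 0 ≤ l_f ≤ n_f−1 = 5, the allowed l_f values are {1}.
For l_f = 1: m_f ∈ {m_i−1, m_i, m_i+1} ∩ [−1, 1] = {-1, 0, 1} → 3 states.
Total: 3.

3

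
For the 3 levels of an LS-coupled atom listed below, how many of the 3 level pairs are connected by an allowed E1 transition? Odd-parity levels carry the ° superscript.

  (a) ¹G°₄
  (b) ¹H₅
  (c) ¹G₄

2

(a)–(b): allowed.
(a)–(c): allowed.
(b)–(c): forbidden (parity).
Allowed pairs: 2 of 3.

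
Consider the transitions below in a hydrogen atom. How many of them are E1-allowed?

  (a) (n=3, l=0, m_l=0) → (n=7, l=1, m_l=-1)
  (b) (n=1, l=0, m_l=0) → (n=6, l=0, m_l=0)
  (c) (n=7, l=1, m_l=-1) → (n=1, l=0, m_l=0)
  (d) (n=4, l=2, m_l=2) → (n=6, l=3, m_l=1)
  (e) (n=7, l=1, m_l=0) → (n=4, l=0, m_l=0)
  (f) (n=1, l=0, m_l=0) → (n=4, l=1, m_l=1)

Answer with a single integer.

(a) allowed
(b) forbidden — Δl = +0 (E1 requires Δl = ±1)
(c) allowed
(d) allowed
(e) allowed
(f) allowed
Total allowed: 5 of 6.

5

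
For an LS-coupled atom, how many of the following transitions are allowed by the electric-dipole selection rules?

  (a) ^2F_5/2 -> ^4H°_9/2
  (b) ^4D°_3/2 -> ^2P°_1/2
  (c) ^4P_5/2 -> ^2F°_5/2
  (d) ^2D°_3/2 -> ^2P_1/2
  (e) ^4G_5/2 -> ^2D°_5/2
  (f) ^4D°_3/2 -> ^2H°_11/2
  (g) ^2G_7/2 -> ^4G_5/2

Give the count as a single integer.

1

(a) forbidden (ΔS, ΔL, ΔJ fail)
(b) forbidden (parity, ΔS fail)
(c) forbidden (ΔS, ΔL fail)
(d) allowed
(e) forbidden (ΔS, ΔL fail)
(f) forbidden (parity, ΔS, ΔL, ΔJ fail)
(g) forbidden (parity, ΔS fail)
Total allowed: 1 of 7.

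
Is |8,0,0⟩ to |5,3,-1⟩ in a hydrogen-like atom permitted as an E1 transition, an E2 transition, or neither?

Δl = 3 − 0 = +3; l_i + l_f = 3.
Δm_l = -1.
E1 (Δl = ±1, |Δm_l| ≤ 1): not satisfied.
E2 (Δl = 0,±2, l_i+l_f ≥ 2, |Δm_l| ≤ 2): not satisfied.

neither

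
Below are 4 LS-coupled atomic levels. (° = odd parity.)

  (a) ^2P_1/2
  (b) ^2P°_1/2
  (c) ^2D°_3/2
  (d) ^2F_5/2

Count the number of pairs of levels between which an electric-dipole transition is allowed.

3

(a)–(b): allowed.
(a)–(c): allowed.
(a)–(d): forbidden (parity, ΔL, ΔJ).
(b)–(c): forbidden (parity).
(b)–(d): forbidden (ΔL, ΔJ).
(c)–(d): allowed.
Allowed pairs: 3 of 6.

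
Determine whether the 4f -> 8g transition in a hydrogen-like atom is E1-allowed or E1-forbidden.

allowed

Δl = 4 − 3 = +1; the E1 rule Δl = ±1 is ✓.
All E1 selection rules are satisfied.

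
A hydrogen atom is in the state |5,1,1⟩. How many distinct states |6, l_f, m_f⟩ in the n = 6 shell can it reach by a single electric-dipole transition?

4

E1 requires Δl = ±1, so l_f ∈ {0, 2}; with 0 ≤ l_f ≤ n_f−1 = 5, the allowed l_f values are {0, 2}.
For l_f = 0: m_f ∈ {m_i−1, m_i, m_i+1} ∩ [−0, 0] = {0} → 1 state.
For l_f = 2: m_f ∈ {m_i−1, m_i, m_i+1} ∩ [−2, 2] = {0, 1, 2} → 3 states.
Total: 4.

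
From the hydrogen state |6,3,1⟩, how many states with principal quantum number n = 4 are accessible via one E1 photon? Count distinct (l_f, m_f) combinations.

3

E1 requires Δl = ±1, so l_f ∈ {2, 4}; with 0 ≤ l_f ≤ n_f−1 = 3, the allowed l_f values are {2}.
For l_f = 2: m_f ∈ {m_i−1, m_i, m_i+1} ∩ [−2, 2] = {0, 1, 2} → 3 states.
Total: 3.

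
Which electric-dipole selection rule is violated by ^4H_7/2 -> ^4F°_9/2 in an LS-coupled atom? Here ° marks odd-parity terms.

Parity must change: even → odd — ✓.
ΔS = 0: S: 3/2 → 3/2 — ✓.
ΔL = 0, ±1 (not L=0↔0): L: 5 → 3, ΔL = -2 — ✗.
ΔJ = 0, ±1 (not J=0↔0): J: 7/2 → 9/2, ΔJ = +1 — ✓.

the ΔL = 0, ±1 rule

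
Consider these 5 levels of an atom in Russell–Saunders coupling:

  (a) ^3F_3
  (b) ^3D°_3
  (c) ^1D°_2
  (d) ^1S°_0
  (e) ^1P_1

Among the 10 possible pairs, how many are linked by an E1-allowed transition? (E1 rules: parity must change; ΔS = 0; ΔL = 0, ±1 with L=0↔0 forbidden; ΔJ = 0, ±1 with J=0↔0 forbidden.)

3

(a)–(b): allowed.
(a)–(c): forbidden (ΔS).
(a)–(d): forbidden (ΔS, ΔL, ΔJ).
(a)–(e): forbidden (parity, ΔS, ΔL, ΔJ).
(b)–(c): forbidden (parity, ΔS).
(b)–(d): forbidden (parity, ΔS, ΔL, ΔJ).
(b)–(e): forbidden (ΔS, ΔJ).
(c)–(d): forbidden (parity, ΔL, ΔJ).
(c)–(e): allowed.
(d)–(e): allowed.
Allowed pairs: 3 of 10.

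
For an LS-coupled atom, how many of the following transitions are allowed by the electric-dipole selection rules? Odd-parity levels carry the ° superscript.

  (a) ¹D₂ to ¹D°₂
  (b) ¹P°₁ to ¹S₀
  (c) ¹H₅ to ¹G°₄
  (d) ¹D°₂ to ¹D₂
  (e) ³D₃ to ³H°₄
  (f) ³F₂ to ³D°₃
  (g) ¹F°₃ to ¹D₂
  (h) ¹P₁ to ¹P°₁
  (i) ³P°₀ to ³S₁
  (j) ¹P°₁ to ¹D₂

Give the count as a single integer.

(a) allowed
(b) allowed
(c) allowed
(d) allowed
(e) forbidden (ΔL fails)
(f) allowed
(g) allowed
(h) allowed
(i) allowed
(j) allowed
Total allowed: 9 of 10.

9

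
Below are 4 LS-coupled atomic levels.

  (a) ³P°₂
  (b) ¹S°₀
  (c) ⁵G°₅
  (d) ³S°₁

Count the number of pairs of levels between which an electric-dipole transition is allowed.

0

(a)–(b): forbidden (parity, ΔS, ΔJ).
(a)–(c): forbidden (parity, ΔS, ΔL, ΔJ).
(a)–(d): forbidden (parity).
(b)–(c): forbidden (parity, ΔS, ΔL, ΔJ).
(b)–(d): forbidden (parity, ΔS, ΔL).
(c)–(d): forbidden (parity, ΔS, ΔL, ΔJ).
Allowed pairs: 0 of 6.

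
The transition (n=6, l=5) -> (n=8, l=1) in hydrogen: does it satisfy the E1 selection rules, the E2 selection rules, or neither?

neither

Δl = 1 − 5 = -4; l_i + l_f = 6.
E1 (Δl = ±1): not satisfied.
E2 (Δl = 0,±2, l_i+l_f ≥ 2): not satisfied.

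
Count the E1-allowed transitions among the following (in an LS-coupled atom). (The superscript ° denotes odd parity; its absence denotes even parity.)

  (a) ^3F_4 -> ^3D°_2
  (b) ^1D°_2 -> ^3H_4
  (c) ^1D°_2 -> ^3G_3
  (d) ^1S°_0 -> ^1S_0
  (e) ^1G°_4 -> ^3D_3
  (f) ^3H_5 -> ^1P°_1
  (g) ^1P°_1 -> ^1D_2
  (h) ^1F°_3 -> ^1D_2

2

(a) forbidden (ΔJ fails)
(b) forbidden (ΔS, ΔL, ΔJ fail)
(c) forbidden (ΔS, ΔL fail)
(d) forbidden (ΔL, ΔJ fail)
(e) forbidden (ΔS, ΔL fail)
(f) forbidden (ΔS, ΔL, ΔJ fail)
(g) allowed
(h) allowed
Total allowed: 2 of 8.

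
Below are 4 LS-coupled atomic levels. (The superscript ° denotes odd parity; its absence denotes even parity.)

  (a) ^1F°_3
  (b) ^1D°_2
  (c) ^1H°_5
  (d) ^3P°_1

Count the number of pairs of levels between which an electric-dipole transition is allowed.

(a)–(b): forbidden (parity).
(a)–(c): forbidden (parity, ΔL, ΔJ).
(a)–(d): forbidden (parity, ΔS, ΔL, ΔJ).
(b)–(c): forbidden (parity, ΔL, ΔJ).
(b)–(d): forbidden (parity, ΔS).
(c)–(d): forbidden (parity, ΔS, ΔL, ΔJ).
Allowed pairs: 0 of 6.

0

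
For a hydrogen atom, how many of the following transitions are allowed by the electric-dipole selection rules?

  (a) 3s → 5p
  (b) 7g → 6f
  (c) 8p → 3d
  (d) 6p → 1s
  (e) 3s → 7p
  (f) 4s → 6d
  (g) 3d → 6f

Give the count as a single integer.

6

(a) allowed
(b) allowed
(c) allowed
(d) allowed
(e) allowed
(f) forbidden — Δl = +2 (E1 requires Δl = ±1)
(g) allowed
Total allowed: 6 of 7.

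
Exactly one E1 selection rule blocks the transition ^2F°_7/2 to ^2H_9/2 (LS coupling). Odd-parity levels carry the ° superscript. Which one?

Initial level: S=1/2, L=3, J=7/2, parity odd. Final level: S=1/2, L=5, J=9/2, parity even.
ΔS = 0: S: 1/2 → 1/2 — ✓.
ΔJ = 0, ±1 (not J=0↔0): J: 7/2 → 9/2, ΔJ = +1 — ✓.
ΔL = 0, ±1 (not L=0↔0): L: 3 → 5, ΔL = +2 — ✗.
Parity must change: odd → even — ✓.

the ΔL = 0, ±1 rule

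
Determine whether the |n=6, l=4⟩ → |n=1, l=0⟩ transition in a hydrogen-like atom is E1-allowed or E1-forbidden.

forbidden

Δl = 0 − 4 = -4; the E1 rule Δl = ±1 is ✗.
The transition is electric-dipole forbidden.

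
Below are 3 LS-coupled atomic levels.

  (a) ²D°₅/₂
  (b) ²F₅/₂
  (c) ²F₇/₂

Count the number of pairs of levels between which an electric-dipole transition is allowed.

(a)–(b): allowed.
(a)–(c): allowed.
(b)–(c): forbidden (parity).
Allowed pairs: 2 of 3.

2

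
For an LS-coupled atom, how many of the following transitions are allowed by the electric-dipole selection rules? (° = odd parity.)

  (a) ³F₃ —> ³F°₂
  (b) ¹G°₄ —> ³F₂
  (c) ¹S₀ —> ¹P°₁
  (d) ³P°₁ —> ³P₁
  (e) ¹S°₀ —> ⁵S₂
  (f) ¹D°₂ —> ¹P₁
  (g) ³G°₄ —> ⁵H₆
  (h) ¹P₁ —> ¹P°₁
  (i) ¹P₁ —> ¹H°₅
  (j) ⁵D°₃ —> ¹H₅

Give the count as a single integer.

5

(a) allowed
(b) forbidden (ΔS, ΔJ fail)
(c) allowed
(d) allowed
(e) forbidden (ΔS, ΔL, ΔJ fail)
(f) allowed
(g) forbidden (ΔS, ΔJ fail)
(h) allowed
(i) forbidden (ΔL, ΔJ fail)
(j) forbidden (ΔS, ΔL, ΔJ fail)
Total allowed: 5 of 10.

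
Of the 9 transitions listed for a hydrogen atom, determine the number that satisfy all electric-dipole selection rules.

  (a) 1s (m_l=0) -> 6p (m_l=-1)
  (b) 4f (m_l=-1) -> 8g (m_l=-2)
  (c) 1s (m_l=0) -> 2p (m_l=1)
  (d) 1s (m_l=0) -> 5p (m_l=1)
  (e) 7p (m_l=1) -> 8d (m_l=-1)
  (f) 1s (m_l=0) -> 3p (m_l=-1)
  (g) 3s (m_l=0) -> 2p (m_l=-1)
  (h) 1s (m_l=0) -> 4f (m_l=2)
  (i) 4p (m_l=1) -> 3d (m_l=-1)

(a) allowed
(b) allowed
(c) allowed
(d) allowed
(e) forbidden — Δm_l = -2 (E1 requires Δm_l = 0, ±1)
(f) allowed
(g) allowed
(h) forbidden — Δl = +3 (E1 requires Δl = ±1); Δm_l = +2 (E1 requires Δm_l = 0, ±1)
(i) forbidden — Δm_l = -2 (E1 requires Δm_l = 0, ±1)
Total allowed: 6 of 9.

6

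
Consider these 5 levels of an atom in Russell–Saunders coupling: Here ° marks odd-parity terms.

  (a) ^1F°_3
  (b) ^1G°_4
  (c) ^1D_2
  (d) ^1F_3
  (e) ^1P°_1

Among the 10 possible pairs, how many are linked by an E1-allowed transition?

(a)–(b): forbidden (parity).
(a)–(c): allowed.
(a)–(d): allowed.
(a)–(e): forbidden (parity, ΔL, ΔJ).
(b)–(c): forbidden (ΔL, ΔJ).
(b)–(d): allowed.
(b)–(e): forbidden (parity, ΔL, ΔJ).
(c)–(d): forbidden (parity).
(c)–(e): allowed.
(d)–(e): forbidden (ΔL, ΔJ).
Allowed pairs: 4 of 10.

4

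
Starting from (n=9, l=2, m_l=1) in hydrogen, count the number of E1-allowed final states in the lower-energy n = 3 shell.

E1 requires Δl = ±1, so l_f ∈ {1, 3}; with 0 ≤ l_f ≤ n_f−1 = 2, the allowed l_f values are {1}.
For l_f = 1: m_f ∈ {m_i−1, m_i, m_i+1} ∩ [−1, 1] = {0, 1} → 2 states.
Total: 2.

2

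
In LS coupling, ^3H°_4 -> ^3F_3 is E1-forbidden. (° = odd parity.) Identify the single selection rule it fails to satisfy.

the ΔL = 0, ±1 rule

Reading off the term symbols: S 1→1, L 5→3, J 4→3, parity odd→even.
Parity must change: odd → even — ok.
ΔS = 0: S: 1 → 1 — ok.
ΔL = 0, ±1 (not L=0↔0): L: 5 → 3, ΔL = -2 — fails.
ΔJ = 0, ±1 (not J=0↔0): J: 4 → 3, ΔJ = -1 — ok.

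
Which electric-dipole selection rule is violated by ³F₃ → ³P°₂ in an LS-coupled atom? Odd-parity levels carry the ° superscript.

the ΔL = 0, ±1 rule

Parity must change: even → odd — ok.
ΔS = 0: S: 1 → 1 — ok.
ΔL = 0, ±1 (not L=0↔0): L: 3 → 1, ΔL = -2 — fails.
ΔJ = 0, ±1 (not J=0↔0): J: 3 → 2, ΔJ = -1 — ok.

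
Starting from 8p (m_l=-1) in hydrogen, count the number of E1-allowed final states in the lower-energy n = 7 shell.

E1 requires Δl = ±1, so l_f ∈ {0, 2}; with 0 ≤ l_f ≤ n_f−1 = 6, the allowed l_f values are {0, 2}.
For l_f = 0: m_f ∈ {m_i−1, m_i, m_i+1} ∩ [−0, 0] = {0} → 1 state.
For l_f = 2: m_f ∈ {m_i−1, m_i, m_i+1} ∩ [−2, 2] = {-2, -1, 0} → 3 states.
Total: 4.

4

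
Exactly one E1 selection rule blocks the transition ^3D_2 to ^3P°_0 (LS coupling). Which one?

Initial level: S=1, L=2, J=2, parity even. Final level: S=1, L=1, J=0, parity odd.
Parity must change: even → odd — ✓.
ΔS = 0: S: 1 → 1 — ✓.
ΔL = 0, ±1 (not L=0↔0): L: 2 → 1, ΔL = -1 — ✓.
ΔJ = 0, ±1 (not J=0↔0): J: 2 → 0, ΔJ = -2 — ✗.

the ΔJ = 0, ±1 rule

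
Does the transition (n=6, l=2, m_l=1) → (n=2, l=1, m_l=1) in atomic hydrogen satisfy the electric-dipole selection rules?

Initial l = 2, final l = 1, so Δl = -1. E1 requires Δl = ±1: ✓.
Δm_l = 1 − (1) = +0. E1 requires Δm_l = 0, ±1: ✓.
All E1 selection rules are satisfied.

allowed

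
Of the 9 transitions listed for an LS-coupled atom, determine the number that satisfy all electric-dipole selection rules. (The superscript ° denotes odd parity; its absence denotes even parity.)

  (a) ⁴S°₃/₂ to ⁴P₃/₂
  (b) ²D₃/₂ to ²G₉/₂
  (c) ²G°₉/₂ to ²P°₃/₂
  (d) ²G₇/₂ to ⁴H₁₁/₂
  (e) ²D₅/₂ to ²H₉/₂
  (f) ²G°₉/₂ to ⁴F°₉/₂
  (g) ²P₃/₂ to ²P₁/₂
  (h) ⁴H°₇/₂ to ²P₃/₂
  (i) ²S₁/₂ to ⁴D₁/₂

(a) allowed
(b) forbidden (parity, ΔL, ΔJ fail)
(c) forbidden (parity, ΔL, ΔJ fail)
(d) forbidden (parity, ΔS, ΔJ fail)
(e) forbidden (parity, ΔL, ΔJ fail)
(f) forbidden (parity, ΔS fail)
(g) forbidden (parity fails)
(h) forbidden (ΔS, ΔL, ΔJ fail)
(i) forbidden (parity, ΔS, ΔL fail)
Total allowed: 1 of 9.

1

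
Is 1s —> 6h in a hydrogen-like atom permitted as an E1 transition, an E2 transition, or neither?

neither

Δl = 5 − 0 = +5; l_i + l_f = 5.
E1 (Δl = ±1): not satisfied.
E2 (Δl = 0,±2, l_i+l_f ≥ 2): not satisfied.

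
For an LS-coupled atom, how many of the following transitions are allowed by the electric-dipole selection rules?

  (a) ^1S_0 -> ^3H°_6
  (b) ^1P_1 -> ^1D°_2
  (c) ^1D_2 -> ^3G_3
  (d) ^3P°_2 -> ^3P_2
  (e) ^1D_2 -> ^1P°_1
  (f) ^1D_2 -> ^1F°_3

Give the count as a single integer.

4

(a) forbidden (ΔS, ΔL, ΔJ fail)
(b) allowed
(c) forbidden (parity, ΔS, ΔL fail)
(d) allowed
(e) allowed
(f) allowed
Total allowed: 4 of 6.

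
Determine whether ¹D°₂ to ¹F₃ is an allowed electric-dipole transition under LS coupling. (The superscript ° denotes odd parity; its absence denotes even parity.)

allowed

Parity must change: odd → even — ok.
ΔS = 0: S: 0 → 0 — ok.
ΔL = 0, ±1 (not L=0↔0): L: 2 → 3, ΔL = +1 — ok.
ΔJ = 0, ±1 (not J=0↔0): J: 2 → 3, ΔJ = +1 — ok.
All four E1 rules are satisfied.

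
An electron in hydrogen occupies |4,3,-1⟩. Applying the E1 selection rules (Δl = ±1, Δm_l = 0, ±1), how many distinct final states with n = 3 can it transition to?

E1 requires Δl = ±1, so l_f ∈ {2, 4}; with 0 ≤ l_f ≤ n_f−1 = 2, the allowed l_f values are {2}.
For l_f = 2: m_f ∈ {m_i−1, m_i, m_i+1} ∩ [−2, 2] = {-2, -1, 0} → 3 states.
Total: 3.

3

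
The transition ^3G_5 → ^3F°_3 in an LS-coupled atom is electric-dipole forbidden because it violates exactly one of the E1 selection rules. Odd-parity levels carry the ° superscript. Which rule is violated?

the ΔJ = 0, ±1 rule

Initial level: S=1, L=4, J=5, parity even. Final level: S=1, L=3, J=3, parity odd.
Parity must change: even → odd — ok.
ΔS = 0: S: 1 → 1 — ok.
ΔL = 0, ±1 (not L=0↔0): L: 4 → 3, ΔL = -1 — ok.
ΔJ = 0, ±1 (not J=0↔0): J: 5 → 3, ΔJ = -2 — fails.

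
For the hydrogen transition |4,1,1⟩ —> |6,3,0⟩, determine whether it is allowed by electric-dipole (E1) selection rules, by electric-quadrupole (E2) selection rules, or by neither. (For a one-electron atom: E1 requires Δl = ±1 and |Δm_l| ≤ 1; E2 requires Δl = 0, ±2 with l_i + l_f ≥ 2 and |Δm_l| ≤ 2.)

E2

Δl = 3 − 1 = +2; l_i + l_f = 4.
Δm_l = -1.
E1 (Δl = ±1, |Δm_l| ≤ 1): not satisfied.
E2 (Δl = 0,±2, l_i+l_f ≥ 2, |Δm_l| ≤ 2): satisfied.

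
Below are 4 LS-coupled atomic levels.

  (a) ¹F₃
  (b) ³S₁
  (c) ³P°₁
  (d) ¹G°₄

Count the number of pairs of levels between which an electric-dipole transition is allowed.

(a)–(b): forbidden (parity, ΔS, ΔL, ΔJ).
(a)–(c): forbidden (ΔS, ΔL, ΔJ).
(a)–(d): allowed.
(b)–(c): allowed.
(b)–(d): forbidden (ΔS, ΔL, ΔJ).
(c)–(d): forbidden (parity, ΔS, ΔL, ΔJ).
Allowed pairs: 2 of 6.

2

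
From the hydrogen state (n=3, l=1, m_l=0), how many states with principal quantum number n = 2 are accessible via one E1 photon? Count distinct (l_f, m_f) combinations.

E1 requires Δl = ±1, so l_f ∈ {0, 2}; with 0 ≤ l_f ≤ n_f−1 = 1, the allowed l_f values are {0}.
For l_f = 0: m_f ∈ {m_i−1, m_i, m_i+1} ∩ [−0, 0] = {0} → 1 state.
Total: 1.

1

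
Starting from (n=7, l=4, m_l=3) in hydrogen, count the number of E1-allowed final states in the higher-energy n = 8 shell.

5

E1 requires Δl = ±1, so l_f ∈ {3, 5}; with 0 ≤ l_f ≤ n_f−1 = 7, the allowed l_f values are {3, 5}.
For l_f = 3: m_f ∈ {m_i−1, m_i, m_i+1} ∩ [−3, 3] = {2, 3} → 2 states.
For l_f = 5: m_f ∈ {m_i−1, m_i, m_i+1} ∩ [−5, 5] = {2, 3, 4} → 3 states.
Total: 5.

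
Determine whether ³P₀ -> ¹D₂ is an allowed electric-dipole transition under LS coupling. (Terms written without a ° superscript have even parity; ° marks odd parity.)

Parity must change: even → even — ✗.
ΔS = 0: S: 1 → 0 — ✗.
ΔL = 0, ±1 (not L=0↔0): L: 1 → 2, ΔL = +1 — ✓.
ΔJ = 0, ±1 (not J=0↔0): J: 0 → 2, ΔJ = +2 — ✗.
Rule(s) violated: parity, ΔS, ΔJ.

forbidden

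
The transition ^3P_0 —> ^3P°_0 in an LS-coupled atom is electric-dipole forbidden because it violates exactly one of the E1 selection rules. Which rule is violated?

Reading off the term symbols: S 1→1, L 1→1, J 0→0, parity even→odd.
Parity must change: even → odd — ✓.
ΔS = 0: S: 1 → 1 — ✓.
ΔL = 0, ±1 (not L=0↔0): L: 1 → 1, ΔL = +0 — ✓.
ΔJ = 0, ±1 (not J=0↔0): J: 0 → 0, ΔJ = +0 — ✗.

the J=0 ↔ J=0 exclusion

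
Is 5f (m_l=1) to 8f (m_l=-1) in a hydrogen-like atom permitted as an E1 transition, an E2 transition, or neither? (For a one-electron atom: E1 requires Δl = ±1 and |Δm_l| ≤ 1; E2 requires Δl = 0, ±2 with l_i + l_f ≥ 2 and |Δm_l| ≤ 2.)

Δl = 3 − 3 = +0; l_i + l_f = 6.
Δm_l = -2.
E1 (Δl = ±1, |Δm_l| ≤ 1): not satisfied.
E2 (Δl = 0,±2, l_i+l_f ≥ 2, |Δm_l| ≤ 2): satisfied.

E2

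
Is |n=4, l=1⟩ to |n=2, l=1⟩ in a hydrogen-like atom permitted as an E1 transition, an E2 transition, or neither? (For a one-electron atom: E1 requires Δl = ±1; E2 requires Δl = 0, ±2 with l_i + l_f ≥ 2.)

Δl = 1 − 1 = +0; l_i + l_f = 2.
E1 (Δl = ±1): not satisfied.
E2 (Δl = 0,±2, l_i+l_f ≥ 2): satisfied.

E2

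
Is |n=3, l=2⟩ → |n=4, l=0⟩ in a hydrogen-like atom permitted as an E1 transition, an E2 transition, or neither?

Δl = 0 − 2 = -2; l_i + l_f = 2.
E1 (Δl = ±1): not satisfied.
E2 (Δl = 0,±2, l_i+l_f ≥ 2): satisfied.

E2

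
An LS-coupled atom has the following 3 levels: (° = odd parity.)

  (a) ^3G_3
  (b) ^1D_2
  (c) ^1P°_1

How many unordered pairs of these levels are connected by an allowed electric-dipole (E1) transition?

1

(a)–(b): forbidden (parity, ΔS, ΔL).
(a)–(c): forbidden (ΔS, ΔL, ΔJ).
(b)–(c): allowed.
Allowed pairs: 1 of 3.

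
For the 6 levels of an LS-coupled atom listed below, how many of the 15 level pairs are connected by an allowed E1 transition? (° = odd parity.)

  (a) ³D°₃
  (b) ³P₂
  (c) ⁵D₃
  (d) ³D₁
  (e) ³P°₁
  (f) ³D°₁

(a)–(b): allowed.
(a)–(c): forbidden (ΔS).
(a)–(d): forbidden (ΔJ).
(a)–(e): forbidden (parity, ΔJ).
(a)–(f): forbidden (parity, ΔJ).
(b)–(c): forbidden (parity, ΔS).
(b)–(d): forbidden (parity).
(b)–(e): allowed.
(b)–(f): allowed.
(c)–(d): forbidden (parity, ΔS, ΔJ).
(c)–(e): forbidden (ΔS, ΔJ).
(c)–(f): forbidden (ΔS, ΔJ).
(d)–(e): allowed.
(d)–(f): allowed.
(e)–(f): forbidden (parity).
Allowed pairs: 5 of 15.

5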